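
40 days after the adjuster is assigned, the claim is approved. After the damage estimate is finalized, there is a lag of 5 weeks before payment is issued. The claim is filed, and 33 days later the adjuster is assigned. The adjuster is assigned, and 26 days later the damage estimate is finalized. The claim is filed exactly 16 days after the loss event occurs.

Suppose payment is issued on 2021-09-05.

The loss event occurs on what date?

2021-05-18

Payment is issued: Sep 5, 2021.
The damage estimate is finalized: Sep 5, 2021 − 5 weeks = Aug 1, 2021.
The adjuster is assigned: Aug 1, 2021 − 26 days = Jul 6, 2021.
The claim is filed: Jul 6, 2021 − 33 days = Jun 3, 2021.
The loss event occurs: Jun 3, 2021 − 16 days = May 18, 2021.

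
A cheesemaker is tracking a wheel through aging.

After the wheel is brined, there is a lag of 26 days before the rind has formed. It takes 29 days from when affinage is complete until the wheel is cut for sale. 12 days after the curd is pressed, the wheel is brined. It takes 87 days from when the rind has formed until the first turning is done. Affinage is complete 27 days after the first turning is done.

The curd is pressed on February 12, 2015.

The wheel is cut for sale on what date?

The curd is pressed: Feb 12, 2015.
The wheel is brined: Feb 12, 2015 + 12 days = Feb 24, 2015.
The rind has formed: Feb 24, 2015 + 26 days = Mar 22, 2015.
The first turning is done: Mar 22, 2015 + 87 days = Jun 17, 2015.
Affinage is complete: Jun 17, 2015 + 27 days = Jul 14, 2015.
The wheel is cut for sale: Jul 14, 2015 + 29 days = Aug 12, 2015.

August 12, 2015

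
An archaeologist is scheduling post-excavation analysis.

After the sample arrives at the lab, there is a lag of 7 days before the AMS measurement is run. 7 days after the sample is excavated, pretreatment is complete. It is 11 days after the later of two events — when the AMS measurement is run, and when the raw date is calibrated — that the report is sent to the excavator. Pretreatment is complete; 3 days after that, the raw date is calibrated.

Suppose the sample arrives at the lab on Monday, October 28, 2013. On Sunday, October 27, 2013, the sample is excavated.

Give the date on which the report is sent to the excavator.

Sunday, November 17, 2013

The sample arrives at the lab: Oct 28, 2013.
The AMS measurement is run: Oct 28, 2013 + 7 days = Nov 4, 2013.
The sample is excavated: Oct 27, 2013.
Pretreatment is complete: Oct 27, 2013 + 7 days = Nov 3, 2013.
The raw date is calibrated: Nov 3, 2013 + 3 days = Nov 6, 2013.
Both prerequisites met — the AMS measurement is run (Nov 4, 2013), the raw date is calibrated (Nov 6, 2013); the later is Nov 6, 2013.
The report is sent to the excavator: Nov 6, 2013 + 11 days = Nov 17, 2013.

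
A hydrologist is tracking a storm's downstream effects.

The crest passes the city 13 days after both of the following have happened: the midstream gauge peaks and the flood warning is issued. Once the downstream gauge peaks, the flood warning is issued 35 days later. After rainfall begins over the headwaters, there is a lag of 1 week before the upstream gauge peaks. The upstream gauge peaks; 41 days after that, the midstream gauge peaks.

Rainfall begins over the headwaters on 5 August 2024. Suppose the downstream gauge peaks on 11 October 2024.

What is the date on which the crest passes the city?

Rainfall begins over the headwaters: Aug 5, 2024.
The upstream gauge peaks: Aug 5, 2024 + 1 week = Aug 12, 2024.
The midstream gauge peaks: Aug 12, 2024 + 41 days = Sep 22, 2024.
The downstream gauge peaks: Oct 11, 2024.
The flood warning is issued: Oct 11, 2024 + 35 days = Nov 15, 2024.
Both prerequisites met — the midstream gauge peaks (Sep 22, 2024), the flood warning is issued (Nov 15, 2024); the later is Nov 15, 2024.
The crest passes the city: Nov 15, 2024 + 13 days = Nov 28, 2024.

28 November 2024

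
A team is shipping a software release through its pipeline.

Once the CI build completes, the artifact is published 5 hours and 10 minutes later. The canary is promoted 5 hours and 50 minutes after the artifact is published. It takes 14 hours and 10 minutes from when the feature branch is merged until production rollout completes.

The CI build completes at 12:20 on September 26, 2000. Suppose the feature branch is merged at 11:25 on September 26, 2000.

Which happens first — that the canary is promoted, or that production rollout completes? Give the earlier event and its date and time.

The CI build completes: 12:20 Sep 26, 2000.
The artifact is published: 12:20 Sep 26, 2000 + 5h10m = 17:30 Sep 26, 2000.
The canary is promoted: 17:30 Sep 26, 2000 + 5h50m = 23:20 Sep 26, 2000.
The feature branch is merged: 11:25 Sep 26, 2000.
Production rollout completes: 11:25 Sep 26, 2000 + 14h10m = 01:35 Sep 27, 2000.
Comparing: the canary is promoted at 23:20 Sep 26, 2000 vs production rollout completes at 01:35 Sep 27, 2000. Earlier: the canary is promoted.

The canary is promoted — 23:20 on September 26, 2000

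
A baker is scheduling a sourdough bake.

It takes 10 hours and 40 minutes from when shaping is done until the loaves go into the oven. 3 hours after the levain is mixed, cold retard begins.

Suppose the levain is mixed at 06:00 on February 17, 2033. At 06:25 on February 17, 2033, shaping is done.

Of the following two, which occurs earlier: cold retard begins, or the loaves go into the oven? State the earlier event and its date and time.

Cold retard begins — 09:00 on February 17, 2033

The levain is mixed: 06:00 Feb 17, 2033.
Cold retard begins: 06:00 Feb 17, 2033 + 3h = 09:00 Feb 17, 2033.
Shaping is done: 06:25 Feb 17, 2033.
The loaves go into the oven: 06:25 Feb 17, 2033 + 10h40m = 17:05 Feb 17, 2033.
Comparing: cold retard begins at 09:00 Feb 17, 2033 vs the loaves go into the oven at 17:05 Feb 17, 2033. Earlier: cold retard begins.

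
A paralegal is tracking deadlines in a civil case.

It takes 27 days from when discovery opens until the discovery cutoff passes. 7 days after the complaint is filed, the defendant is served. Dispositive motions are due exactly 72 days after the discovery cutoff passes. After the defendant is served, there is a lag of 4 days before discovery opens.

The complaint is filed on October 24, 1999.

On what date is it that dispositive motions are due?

The complaint is filed: Oct 24, 1999.
The defendant is served: Oct 24, 1999 + 7 days = Oct 31, 1999.
Discovery opens: Oct 31, 1999 + 4 days = Nov 4, 1999.
The discovery cutoff passes: Nov 4, 1999 + 27 days = Dec 1, 1999.
Dispositive motions are due: Dec 1, 1999 + 72 days = Feb 11, 2000.

February 11, 2000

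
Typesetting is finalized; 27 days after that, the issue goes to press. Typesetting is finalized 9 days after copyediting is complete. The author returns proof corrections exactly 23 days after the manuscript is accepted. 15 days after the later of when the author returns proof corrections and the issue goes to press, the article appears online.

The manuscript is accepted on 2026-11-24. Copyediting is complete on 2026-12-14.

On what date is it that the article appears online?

The manuscript is accepted: Nov 24, 2026.
The author returns proof corrections: Nov 24, 2026 + 23 days = Dec 17, 2026.
Copyediting is complete: Dec 14, 2026.
Typesetting is finalized: Dec 14, 2026 + 9 days = Dec 23, 2026.
The issue goes to press: Dec 23, 2026 + 27 days = Jan 19, 2027.
Both prerequisites met — the author returns proof corrections (Dec 17, 2026), the issue goes to press (Jan 19, 2027); the later is Jan 19, 2027.
The article appears online: Jan 19, 2027 + 15 days = Feb 3, 2027.

2027-02-03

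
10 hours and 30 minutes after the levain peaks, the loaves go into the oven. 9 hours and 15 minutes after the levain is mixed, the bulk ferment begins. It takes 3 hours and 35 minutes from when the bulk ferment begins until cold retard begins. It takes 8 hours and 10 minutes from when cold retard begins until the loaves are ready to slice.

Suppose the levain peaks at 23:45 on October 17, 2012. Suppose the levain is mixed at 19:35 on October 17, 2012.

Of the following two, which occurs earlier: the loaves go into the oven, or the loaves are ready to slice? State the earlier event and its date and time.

The levain peaks: 23:45 Oct 17, 2012.
The loaves go into the oven: 23:45 Oct 17, 2012 + 10h30m = 10:15 Oct 18, 2012.
The levain is mixed: 19:35 Oct 17, 2012.
The bulk ferment begins: 19:35 Oct 17, 2012 + 9h15m = 04:50 Oct 18, 2012.
Cold retard begins: 04:50 Oct 18, 2012 + 3h35m = 08:25 Oct 18, 2012.
The loaves are ready to slice: 08:25 Oct 18, 2012 + 8h10m = 16:35 Oct 18, 2012.
Comparing: the loaves go into the oven at 10:15 Oct 18, 2012 vs the loaves are ready to slice at 16:35 Oct 18, 2012. Earlier: the loaves go into the oven.

The loaves go into the oven — 10:15 on October 18, 2012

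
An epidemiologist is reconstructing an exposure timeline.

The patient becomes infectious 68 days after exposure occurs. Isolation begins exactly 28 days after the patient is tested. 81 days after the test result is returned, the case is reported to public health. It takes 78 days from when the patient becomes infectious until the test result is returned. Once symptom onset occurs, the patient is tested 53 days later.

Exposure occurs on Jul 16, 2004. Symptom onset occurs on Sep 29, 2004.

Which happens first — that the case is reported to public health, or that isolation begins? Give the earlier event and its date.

Exposure occurs: Jul 16, 2004.
The patient becomes infectious: Jul 16, 2004 + 68 days = Sep 22, 2004.
The test result is returned: Sep 22, 2004 + 78 days = Dec 9, 2004.
The case is reported to public health: Dec 9, 2004 + 81 days = Feb 28, 2005.
Symptom onset occurs: Sep 29, 2004.
The patient is tested: Sep 29, 2004 + 53 days = Nov 21, 2004.
Isolation begins: Nov 21, 2004 + 28 days = Dec 19, 2004.
Comparing: the case is reported to public health on Feb 28, 2005 vs isolation begins on Dec 19, 2004. Earlier: isolation begins.

Isolation begins — Dec 19, 2004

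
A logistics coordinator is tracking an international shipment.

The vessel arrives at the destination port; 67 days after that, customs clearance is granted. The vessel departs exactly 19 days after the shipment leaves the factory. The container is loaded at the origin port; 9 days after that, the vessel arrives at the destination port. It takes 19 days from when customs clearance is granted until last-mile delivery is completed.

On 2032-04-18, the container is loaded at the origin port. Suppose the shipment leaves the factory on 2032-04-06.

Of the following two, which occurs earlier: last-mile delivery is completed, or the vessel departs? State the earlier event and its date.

The container is loaded at the origin port: Apr 18, 2032.
The vessel arrives at the destination port: Apr 18, 2032 + 9 days = Apr 27, 2032.
Customs clearance is granted: Apr 27, 2032 + 67 days = Jul 3, 2032.
Last-mile delivery is completed: Jul 3, 2032 + 19 days = Jul 22, 2032.
The shipment leaves the factory: Apr 6, 2032.
The vessel departs: Apr 6, 2032 + 19 days = Apr 25, 2032.
Comparing: last-mile delivery is completed on Jul 22, 2032 vs the vessel departs on Apr 25, 2032. Earlier: the vessel departs.

The vessel departs — 2032-04-25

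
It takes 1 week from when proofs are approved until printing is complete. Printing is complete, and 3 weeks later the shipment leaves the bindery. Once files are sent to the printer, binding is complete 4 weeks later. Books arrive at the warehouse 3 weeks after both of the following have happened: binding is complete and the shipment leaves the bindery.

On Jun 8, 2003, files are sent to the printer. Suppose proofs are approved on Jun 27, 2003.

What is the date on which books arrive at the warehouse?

Aug 15, 2003

Files are sent to the printer: Jun 8, 2003.
Binding is complete: Jun 8, 2003 + 4 weeks = Jul 6, 2003.
Proofs are approved: Jun 27, 2003.
Printing is complete: Jun 27, 2003 + 1 week = Jul 4, 2003.
The shipment leaves the bindery: Jul 4, 2003 + 3 weeks = Jul 25, 2003.
Both prerequisites met — binding is complete (Jul 6, 2003), the shipment leaves the bindery (Jul 25, 2003); the later is Jul 25, 2003.
Books arrive at the warehouse: Jul 25, 2003 + 3 weeks = Aug 15, 2003.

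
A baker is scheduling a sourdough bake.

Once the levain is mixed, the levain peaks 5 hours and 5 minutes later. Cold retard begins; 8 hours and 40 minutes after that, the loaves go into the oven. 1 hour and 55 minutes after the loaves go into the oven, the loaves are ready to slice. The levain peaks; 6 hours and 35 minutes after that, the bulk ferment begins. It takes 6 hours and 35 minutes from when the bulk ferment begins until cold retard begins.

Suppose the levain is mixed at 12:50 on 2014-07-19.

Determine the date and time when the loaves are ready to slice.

17:40 on 2014-07-20

The levain is mixed: 12:50 Jul 19, 2014.
The levain peaks: 12:50 Jul 19, 2014 + 5h05m = 17:55 Jul 19, 2014.
The bulk ferment begins: 17:55 Jul 19, 2014 + 6h35m = 00:30 Jul 20, 2014.
Cold retard begins: 00:30 Jul 20, 2014 + 6h35m = 07:05 Jul 20, 2014.
The loaves go into the oven: 07:05 Jul 20, 2014 + 8h40m = 15:45 Jul 20, 2014.
The loaves are ready to slice: 15:45 Jul 20, 2014 + 1h55m = 17:40 Jul 20, 2014.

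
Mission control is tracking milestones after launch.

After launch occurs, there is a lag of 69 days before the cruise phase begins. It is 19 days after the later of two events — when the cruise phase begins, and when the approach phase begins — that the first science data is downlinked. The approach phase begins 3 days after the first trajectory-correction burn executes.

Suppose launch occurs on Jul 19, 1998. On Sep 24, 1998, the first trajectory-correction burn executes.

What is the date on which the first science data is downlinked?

Launch occurs: Jul 19, 1998.
The cruise phase begins: Jul 19, 1998 + 69 days = Sep 26, 1998.
The first trajectory-correction burn executes: Sep 24, 1998.
The approach phase begins: Sep 24, 1998 + 3 days = Sep 27, 1998.
Both prerequisites met — the cruise phase begins (Sep 26, 1998), the approach phase begins (Sep 27, 1998); the later is Sep 27, 1998.
The first science data is downlinked: Sep 27, 1998 + 19 days = Oct 16, 1998.

Oct 16, 1998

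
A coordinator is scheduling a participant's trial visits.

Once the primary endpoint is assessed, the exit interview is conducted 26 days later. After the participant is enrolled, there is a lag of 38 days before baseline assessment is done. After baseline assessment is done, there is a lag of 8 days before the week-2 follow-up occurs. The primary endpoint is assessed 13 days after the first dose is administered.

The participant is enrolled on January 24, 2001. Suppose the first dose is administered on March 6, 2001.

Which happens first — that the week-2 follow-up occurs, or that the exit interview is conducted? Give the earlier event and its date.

The week-2 follow-up occurs — March 11, 2001

The participant is enrolled: Jan 24, 2001.
Baseline assessment is done: Jan 24, 2001 + 38 days = Mar 3, 2001.
The week-2 follow-up occurs: Mar 3, 2001 + 8 days = Mar 11, 2001.
The first dose is administered: Mar 6, 2001.
The primary endpoint is assessed: Mar 6, 2001 + 13 days = Mar 19, 2001.
The exit interview is conducted: Mar 19, 2001 + 26 days = Apr 14, 2001.
Comparing: the week-2 follow-up occurs on Mar 11, 2001 vs the exit interview is conducted on Apr 14, 2001. Earlier: the week-2 follow-up occurs.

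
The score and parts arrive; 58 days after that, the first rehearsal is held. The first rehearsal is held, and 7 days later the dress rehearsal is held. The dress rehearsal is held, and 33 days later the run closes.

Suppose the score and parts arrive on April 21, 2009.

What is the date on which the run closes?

July 28, 2009

The score and parts arrive: Apr 21, 2009.
The first rehearsal is held: Apr 21, 2009 + 58 days = Jun 18, 2009.
The dress rehearsal is held: Jun 18, 2009 + 7 days = Jun 25, 2009.
The run closes: Jun 25, 2009 + 33 days = Jul 28, 2009.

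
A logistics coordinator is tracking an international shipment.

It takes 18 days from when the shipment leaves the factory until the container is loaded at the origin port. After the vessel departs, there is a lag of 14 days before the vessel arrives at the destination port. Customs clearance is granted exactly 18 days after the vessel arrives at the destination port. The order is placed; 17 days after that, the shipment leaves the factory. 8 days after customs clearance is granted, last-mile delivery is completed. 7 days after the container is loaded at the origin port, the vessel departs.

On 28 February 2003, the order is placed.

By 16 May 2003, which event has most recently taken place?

Customs clearance is granted

The order is placed: Feb 28, 2003.
The shipment leaves the factory: Feb 28, 2003 + 17 days = Mar 17, 2003.
The container is loaded at the origin port: Mar 17, 2003 + 18 days = Apr 4, 2003.
The vessel departs: Apr 4, 2003 + 7 days = Apr 11, 2003.
The vessel arrives at the destination port: Apr 11, 2003 + 14 days = Apr 25, 2003.
Customs clearance is granted: Apr 25, 2003 + 18 days = May 13, 2003.
Last-mile delivery is completed: May 13, 2003 + 8 days = May 21, 2003.
May 16, 2003 falls between when customs clearance is granted (May 13, 2003) and when last-mile delivery is completed (May 21, 2003).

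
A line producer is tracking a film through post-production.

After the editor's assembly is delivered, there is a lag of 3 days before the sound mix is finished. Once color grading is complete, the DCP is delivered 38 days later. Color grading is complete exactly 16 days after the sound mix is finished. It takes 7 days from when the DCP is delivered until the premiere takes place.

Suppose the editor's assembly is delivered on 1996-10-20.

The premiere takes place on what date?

The editor's assembly is delivered: Oct 20, 1996.
The sound mix is finished: Oct 20, 1996 + 3 days = Oct 23, 1996.
Color grading is complete: Oct 23, 1996 + 16 days = Nov 8, 1996.
The DCP is delivered: Nov 8, 1996 + 38 days = Dec 16, 1996.
The premiere takes place: Dec 16, 1996 + 7 days = Dec 23, 1996.

1996-12-23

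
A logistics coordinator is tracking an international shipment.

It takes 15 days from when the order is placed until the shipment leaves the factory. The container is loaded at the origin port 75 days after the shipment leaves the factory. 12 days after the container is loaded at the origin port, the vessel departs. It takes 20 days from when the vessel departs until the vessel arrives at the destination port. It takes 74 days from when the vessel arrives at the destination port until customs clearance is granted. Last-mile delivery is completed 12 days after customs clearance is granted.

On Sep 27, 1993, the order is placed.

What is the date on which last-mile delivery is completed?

Apr 23, 1994

The order is placed: Sep 27, 1993.
The shipment leaves the factory: Sep 27, 1993 + 15 days = Oct 12, 1993.
The container is loaded at the origin port: Oct 12, 1993 + 75 days = Dec 26, 1993.
The vessel departs: Dec 26, 1993 + 12 days = Jan 7, 1994.
The vessel arrives at the destination port: Jan 7, 1994 + 20 days = Jan 27, 1994.
Customs clearance is granted: Jan 27, 1994 + 74 days = Apr 11, 1994.
Last-mile delivery is completed: Apr 11, 1994 + 12 days = Apr 23, 1994.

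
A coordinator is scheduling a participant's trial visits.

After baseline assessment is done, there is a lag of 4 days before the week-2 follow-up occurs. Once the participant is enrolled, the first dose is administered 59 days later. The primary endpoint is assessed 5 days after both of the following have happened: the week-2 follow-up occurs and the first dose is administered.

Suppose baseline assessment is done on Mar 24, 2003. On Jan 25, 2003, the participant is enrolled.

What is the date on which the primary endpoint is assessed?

Apr 2, 2003

Baseline assessment is done: Mar 24, 2003.
The week-2 follow-up occurs: Mar 24, 2003 + 4 days = Mar 28, 2003.
The participant is enrolled: Jan 25, 2003.
The first dose is administered: Jan 25, 2003 + 59 days = Mar 25, 2003.
Both prerequisites met — the week-2 follow-up occurs (Mar 28, 2003), the first dose is administered (Mar 25, 2003); the later is Mar 28, 2003.
The primary endpoint is assessed: Mar 28, 2003 + 5 days = Apr 2, 2003.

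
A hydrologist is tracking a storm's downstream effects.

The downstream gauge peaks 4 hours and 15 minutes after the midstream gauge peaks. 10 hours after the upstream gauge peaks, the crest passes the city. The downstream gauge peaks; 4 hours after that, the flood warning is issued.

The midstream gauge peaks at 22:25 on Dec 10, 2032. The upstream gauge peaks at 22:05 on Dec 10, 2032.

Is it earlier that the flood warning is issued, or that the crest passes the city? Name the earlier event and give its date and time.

The midstream gauge peaks: 22:25 Dec 10, 2032.
The downstream gauge peaks: 22:25 Dec 10, 2032 + 4h15m = 02:40 Dec 11, 2032.
The flood warning is issued: 02:40 Dec 11, 2032 + 4h = 06:40 Dec 11, 2032.
The upstream gauge peaks: 22:05 Dec 10, 2032.
The crest passes the city: 22:05 Dec 10, 2032 + 10h = 08:05 Dec 11, 2032.
Comparing: the flood warning is issued at 06:40 Dec 11, 2032 vs the crest passes the city at 08:05 Dec 11, 2032. Earlier: the flood warning is issued.

The flood warning is issued — 06:40 on Dec 11, 2032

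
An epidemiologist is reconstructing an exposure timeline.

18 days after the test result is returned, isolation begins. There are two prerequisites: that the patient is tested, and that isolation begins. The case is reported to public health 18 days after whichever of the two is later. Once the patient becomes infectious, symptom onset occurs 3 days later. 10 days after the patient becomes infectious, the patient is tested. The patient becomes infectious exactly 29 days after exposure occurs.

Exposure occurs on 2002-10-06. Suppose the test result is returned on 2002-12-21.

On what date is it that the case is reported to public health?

2003-01-26

Exposure occurs: Oct 6, 2002.
The patient becomes infectious: Oct 6, 2002 + 29 days = Nov 4, 2002.
The patient is tested: Nov 4, 2002 + 10 days = Nov 14, 2002.
The test result is returned: Dec 21, 2002.
Isolation begins: Dec 21, 2002 + 18 days = Jan 8, 2003.
Both prerequisites met — the patient is tested (Nov 14, 2002), isolation begins (Jan 8, 2003); the later is Jan 8, 2003.
The case is reported to public health: Jan 8, 2003 + 18 days = Jan 26, 2003.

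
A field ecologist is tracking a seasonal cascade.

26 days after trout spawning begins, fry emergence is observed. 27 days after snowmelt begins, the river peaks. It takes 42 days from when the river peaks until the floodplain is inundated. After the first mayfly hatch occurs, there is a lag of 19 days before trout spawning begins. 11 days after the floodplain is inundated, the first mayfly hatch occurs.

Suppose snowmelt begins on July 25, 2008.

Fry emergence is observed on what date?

Snowmelt begins: Jul 25, 2008.
The river peaks: Jul 25, 2008 + 27 days = Aug 21, 2008.
The floodplain is inundated: Aug 21, 2008 + 42 days = Oct 2, 2008.
The first mayfly hatch occurs: Oct 2, 2008 + 11 days = Oct 13, 2008.
Trout spawning begins: Oct 13, 2008 + 19 days = Nov 1, 2008.
Fry emergence is observed: Nov 1, 2008 + 26 days = Nov 27, 2008.

November 27, 2008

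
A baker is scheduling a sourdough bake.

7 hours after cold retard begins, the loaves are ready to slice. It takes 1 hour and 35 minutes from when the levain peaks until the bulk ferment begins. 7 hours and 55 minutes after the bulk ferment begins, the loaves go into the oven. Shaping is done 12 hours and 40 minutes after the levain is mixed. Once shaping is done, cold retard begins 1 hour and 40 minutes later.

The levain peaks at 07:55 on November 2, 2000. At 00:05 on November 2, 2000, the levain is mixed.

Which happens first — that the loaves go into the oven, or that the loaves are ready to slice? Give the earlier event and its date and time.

The levain peaks: 07:55 Nov 2, 2000.
The bulk ferment begins: 07:55 Nov 2, 2000 + 1h35m = 09:30 Nov 2, 2000.
The loaves go into the oven: 09:30 Nov 2, 2000 + 7h55m = 17:25 Nov 2, 2000.
The levain is mixed: 00:05 Nov 2, 2000.
Shaping is done: 00:05 Nov 2, 2000 + 12h40m = 12:45 Nov 2, 2000.
Cold retard begins: 12:45 Nov 2, 2000 + 1h40m = 14:25 Nov 2, 2000.
The loaves are ready to slice: 14:25 Nov 2, 2000 + 7h = 21:25 Nov 2, 2000.
Comparing: the loaves go into the oven at 17:25 Nov 2, 2000 vs the loaves are ready to slice at 21:25 Nov 2, 2000. Earlier: the loaves go into the oven.

The loaves go into the oven — 17:25 on November 2, 2000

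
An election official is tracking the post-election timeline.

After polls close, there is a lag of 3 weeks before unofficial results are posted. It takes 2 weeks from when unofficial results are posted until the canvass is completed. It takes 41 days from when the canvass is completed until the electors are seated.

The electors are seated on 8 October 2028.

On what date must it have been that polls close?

The electors are seated: Oct 8, 2028.
The canvass is completed: Oct 8, 2028 − 41 days = Aug 28, 2028.
Unofficial results are posted: Aug 28, 2028 − 2 weeks = Aug 14, 2028.
Polls close: Aug 14, 2028 − 3 weeks = Jul 24, 2028.

24 July 2028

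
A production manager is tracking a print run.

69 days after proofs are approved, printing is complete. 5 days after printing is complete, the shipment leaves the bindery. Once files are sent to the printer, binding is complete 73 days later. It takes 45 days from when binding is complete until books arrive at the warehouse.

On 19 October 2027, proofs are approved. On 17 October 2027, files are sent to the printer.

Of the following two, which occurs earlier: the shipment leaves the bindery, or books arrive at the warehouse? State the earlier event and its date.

Proofs are approved: Oct 19, 2027.
Printing is complete: Oct 19, 2027 + 69 days = Dec 27, 2027.
The shipment leaves the bindery: Dec 27, 2027 + 5 days = Jan 1, 2028.
Files are sent to the printer: Oct 17, 2027.
Binding is complete: Oct 17, 2027 + 73 days = Dec 29, 2027.
Books arrive at the warehouse: Dec 29, 2027 + 45 days = Feb 12, 2028.
Comparing: the shipment leaves the bindery on Jan 1, 2028 vs books arrive at the warehouse on Feb 12, 2028. Earlier: the shipment leaves the bindery.

The shipment leaves the bindery — 1 January 2028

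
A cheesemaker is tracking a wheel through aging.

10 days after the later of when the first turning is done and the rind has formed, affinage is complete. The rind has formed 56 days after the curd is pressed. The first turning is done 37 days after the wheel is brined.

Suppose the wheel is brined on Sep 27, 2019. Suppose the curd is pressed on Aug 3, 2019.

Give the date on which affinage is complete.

The wheel is brined: Sep 27, 2019.
The first turning is done: Sep 27, 2019 + 37 days = Nov 3, 2019.
The curd is pressed: Aug 3, 2019.
The rind has formed: Aug 3, 2019 + 56 days = Sep 28, 2019.
Both prerequisites met — the first turning is done (Nov 3, 2019), the rind has formed (Sep 28, 2019); the later is Nov 3, 2019.
Affinage is complete: Nov 3, 2019 + 10 days = Nov 13, 2019.

Nov 13, 2019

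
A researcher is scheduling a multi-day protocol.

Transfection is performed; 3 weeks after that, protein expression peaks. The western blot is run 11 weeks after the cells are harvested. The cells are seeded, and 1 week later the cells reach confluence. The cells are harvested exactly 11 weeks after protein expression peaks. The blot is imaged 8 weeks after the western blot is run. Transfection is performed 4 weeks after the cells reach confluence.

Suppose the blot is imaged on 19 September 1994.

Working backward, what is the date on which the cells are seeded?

The blot is imaged: Sep 19, 1994.
The western blot is run: Sep 19, 1994 − 8 weeks = Jul 25, 1994.
The cells are harvested: Jul 25, 1994 − 11 weeks = May 9, 1994.
Protein expression peaks: May 9, 1994 − 11 weeks = Feb 21, 1994.
Transfection is performed: Feb 21, 1994 − 3 weeks = Jan 31, 1994.
The cells reach confluence: Jan 31, 1994 − 4 weeks = Jan 3, 1994.
The cells are seeded: Jan 3, 1994 − 1 week = Dec 27, 1993.

27 December 1993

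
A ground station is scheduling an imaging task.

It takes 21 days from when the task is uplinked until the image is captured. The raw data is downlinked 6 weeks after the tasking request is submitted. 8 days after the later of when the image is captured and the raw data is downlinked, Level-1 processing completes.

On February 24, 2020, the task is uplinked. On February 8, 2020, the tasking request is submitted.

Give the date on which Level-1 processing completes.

March 29, 2020

The task is uplinked: Feb 24, 2020.
The image is captured: Feb 24, 2020 + 21 days = Mar 16, 2020.
The tasking request is submitted: Feb 8, 2020.
The raw data is downlinked: Feb 8, 2020 + 6 weeks = Mar 21, 2020.
Both prerequisites met — the image is captured (Mar 16, 2020), the raw data is downlinked (Mar 21, 2020); the later is Mar 21, 2020.
Level-1 processing completes: Mar 21, 2020 + 8 days = Mar 29, 2020.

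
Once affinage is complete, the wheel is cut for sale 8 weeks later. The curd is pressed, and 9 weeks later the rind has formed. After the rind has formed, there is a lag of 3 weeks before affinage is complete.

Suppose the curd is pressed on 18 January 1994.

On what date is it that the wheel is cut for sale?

The curd is pressed: Jan 18, 1994.
The rind has formed: Jan 18, 1994 + 9 weeks = Mar 22, 1994.
Affinage is complete: Mar 22, 1994 + 3 weeks = Apr 12, 1994.
The wheel is cut for sale: Apr 12, 1994 + 8 weeks = Jun 7, 1994.

7 June 1994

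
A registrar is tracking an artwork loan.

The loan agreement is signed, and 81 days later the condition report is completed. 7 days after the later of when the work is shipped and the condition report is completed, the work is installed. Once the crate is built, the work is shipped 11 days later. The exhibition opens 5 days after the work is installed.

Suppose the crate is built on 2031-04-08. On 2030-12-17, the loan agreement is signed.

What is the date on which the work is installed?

2031-04-26

The crate is built: Apr 8, 2031.
The work is shipped: Apr 8, 2031 + 11 days = Apr 19, 2031.
The loan agreement is signed: Dec 17, 2030.
The condition report is completed: Dec 17, 2030 + 81 days = Mar 8, 2031.
Both prerequisites met — the work is shipped (Apr 19, 2031), the condition report is completed (Mar 8, 2031); the later is Apr 19, 2031.
The work is installed: Apr 19, 2031 + 7 days = Apr 26, 2031.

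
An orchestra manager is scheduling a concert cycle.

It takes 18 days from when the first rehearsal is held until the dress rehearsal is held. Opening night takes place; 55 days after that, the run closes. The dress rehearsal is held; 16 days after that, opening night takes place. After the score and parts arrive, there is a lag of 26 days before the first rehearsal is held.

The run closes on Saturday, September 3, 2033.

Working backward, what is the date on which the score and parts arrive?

Wednesday, May 11, 2033

The run closes: Sep 3, 2033.
Opening night takes place: Sep 3, 2033 − 55 days = Jul 10, 2033.
The dress rehearsal is held: Jul 10, 2033 − 16 days = Jun 24, 2033.
The first rehearsal is held: Jun 24, 2033 − 18 days = Jun 6, 2033.
The score and parts arrive: Jun 6, 2033 − 26 days = May 11, 2033.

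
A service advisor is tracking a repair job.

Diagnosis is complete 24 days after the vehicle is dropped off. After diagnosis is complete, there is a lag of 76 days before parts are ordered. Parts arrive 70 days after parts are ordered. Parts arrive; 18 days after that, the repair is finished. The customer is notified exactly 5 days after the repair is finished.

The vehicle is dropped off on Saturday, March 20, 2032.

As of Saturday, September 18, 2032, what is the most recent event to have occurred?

The vehicle is dropped off: Mar 20, 2032.
Diagnosis is complete: Mar 20, 2032 + 24 days = Apr 13, 2032.
Parts are ordered: Apr 13, 2032 + 76 days = Jun 28, 2032.
Parts arrive: Jun 28, 2032 + 70 days = Sep 6, 2032.
The repair is finished: Sep 6, 2032 + 18 days = Sep 24, 2032.
The customer is notified: Sep 24, 2032 + 5 days = Sep 29, 2032.
Sep 18, 2032 falls between when parts arrive (Sep 6, 2032) and when the repair is finished (Sep 24, 2032).

Parts arrive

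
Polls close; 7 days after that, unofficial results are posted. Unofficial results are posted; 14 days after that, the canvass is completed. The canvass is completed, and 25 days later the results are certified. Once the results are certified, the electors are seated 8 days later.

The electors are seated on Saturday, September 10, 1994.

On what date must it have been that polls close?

Monday, July 18, 1994

The electors are seated: Sep 10, 1994.
The results are certified: Sep 10, 1994 − 8 days = Sep 2, 1994.
The canvass is completed: Sep 2, 1994 − 25 days = Aug 8, 1994.
Unofficial results are posted: Aug 8, 1994 − 14 days = Jul 25, 1994.
Polls close: Jul 25, 1994 − 7 days = Jul 18, 1994.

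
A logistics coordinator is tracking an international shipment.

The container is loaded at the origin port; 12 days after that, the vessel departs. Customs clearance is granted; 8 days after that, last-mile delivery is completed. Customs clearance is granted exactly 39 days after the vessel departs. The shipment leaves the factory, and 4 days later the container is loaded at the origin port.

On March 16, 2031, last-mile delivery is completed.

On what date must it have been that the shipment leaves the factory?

January 12, 2031

Last-mile delivery is completed: Mar 16, 2031.
Customs clearance is granted: Mar 16, 2031 − 8 days = Mar 8, 2031.
The vessel departs: Mar 8, 2031 − 39 days = Jan 28, 2031.
The container is loaded at the origin port: Jan 28, 2031 − 12 days = Jan 16, 2031.
The shipment leaves the factory: Jan 16, 2031 − 4 days = Jan 12, 2031.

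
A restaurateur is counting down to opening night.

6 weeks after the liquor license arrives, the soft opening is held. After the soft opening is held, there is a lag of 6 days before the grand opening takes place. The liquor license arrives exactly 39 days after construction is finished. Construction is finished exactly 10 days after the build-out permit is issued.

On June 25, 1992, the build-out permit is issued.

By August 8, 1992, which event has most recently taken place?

Construction is finished

The build-out permit is issued: Jun 25, 1992.
Construction is finished: Jun 25, 1992 + 10 days = Jul 5, 1992.
The liquor license arrives: Jul 5, 1992 + 39 days = Aug 13, 1992.
The soft opening is held: Aug 13, 1992 + 6 weeks = Sep 24, 1992.
The grand opening takes place: Sep 24, 1992 + 6 days = Sep 30, 1992.
Aug 8, 1992 falls between when construction is finished (Jul 5, 1992) and when the liquor license arrives (Aug 13, 1992).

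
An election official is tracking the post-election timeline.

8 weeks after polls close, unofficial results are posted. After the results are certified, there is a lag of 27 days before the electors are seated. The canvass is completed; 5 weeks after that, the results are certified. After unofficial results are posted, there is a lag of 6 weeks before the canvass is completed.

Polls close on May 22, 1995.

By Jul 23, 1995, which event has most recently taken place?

Unofficial results are posted

Polls close: May 22, 1995.
Unofficial results are posted: May 22, 1995 + 8 weeks = Jul 17, 1995.
The canvass is completed: Jul 17, 1995 + 6 weeks = Aug 28, 1995.
The results are certified: Aug 28, 1995 + 5 weeks = Oct 2, 1995.
The electors are seated: Oct 2, 1995 + 27 days = Oct 29, 1995.
Jul 23, 1995 falls between when unofficial results are posted (Jul 17, 1995) and when the canvass is completed (Aug 28, 1995).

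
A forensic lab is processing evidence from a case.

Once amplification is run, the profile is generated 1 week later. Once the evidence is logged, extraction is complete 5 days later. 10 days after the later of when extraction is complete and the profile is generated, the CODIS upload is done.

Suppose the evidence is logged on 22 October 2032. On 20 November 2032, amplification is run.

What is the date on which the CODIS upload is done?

7 December 2032

The evidence is logged: Oct 22, 2032.
Extraction is complete: Oct 22, 2032 + 5 days = Oct 27, 2032.
Amplification is run: Nov 20, 2032.
The profile is generated: Nov 20, 2032 + 1 week = Nov 27, 2032.
Both prerequisites met — extraction is complete (Oct 27, 2032), the profile is generated (Nov 27, 2032); the later is Nov 27, 2032.
The CODIS upload is done: Nov 27, 2032 + 10 days = Dec 7, 2032.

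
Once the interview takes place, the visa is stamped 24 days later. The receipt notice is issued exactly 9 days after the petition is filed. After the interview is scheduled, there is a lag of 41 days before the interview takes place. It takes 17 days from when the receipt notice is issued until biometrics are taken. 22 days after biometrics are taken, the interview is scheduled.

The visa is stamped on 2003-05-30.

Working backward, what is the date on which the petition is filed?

2003-02-06

The visa is stamped: May 30, 2003.
The interview takes place: May 30, 2003 − 24 days = May 6, 2003.
The interview is scheduled: May 6, 2003 − 41 days = Mar 26, 2003.
Biometrics are taken: Mar 26, 2003 − 22 days = Mar 4, 2003.
The receipt notice is issued: Mar 4, 2003 − 17 days = Feb 15, 2003.
The petition is filed: Feb 15, 2003 − 9 days = Feb 6, 2003.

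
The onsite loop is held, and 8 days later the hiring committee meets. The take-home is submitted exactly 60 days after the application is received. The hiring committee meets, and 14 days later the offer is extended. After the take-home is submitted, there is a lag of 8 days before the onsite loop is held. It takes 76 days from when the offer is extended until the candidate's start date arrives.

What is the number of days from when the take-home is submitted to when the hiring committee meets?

Causal path: the take-home is submitted → the onsite loop is held → the hiring committee meets.
Total delay along the path: 8 + 8 = 16 days.

16 days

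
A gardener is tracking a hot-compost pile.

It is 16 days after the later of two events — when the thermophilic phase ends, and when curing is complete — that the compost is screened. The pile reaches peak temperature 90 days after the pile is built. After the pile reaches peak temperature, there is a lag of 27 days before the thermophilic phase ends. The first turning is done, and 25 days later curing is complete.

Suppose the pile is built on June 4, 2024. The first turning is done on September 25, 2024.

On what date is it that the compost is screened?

The pile is built: Jun 4, 2024.
The pile reaches peak temperature: Jun 4, 2024 + 90 days = Sep 2, 2024.
The thermophilic phase ends: Sep 2, 2024 + 27 days = Sep 29, 2024.
The first turning is done: Sep 25, 2024.
Curing is complete: Sep 25, 2024 + 25 days = Oct 20, 2024.
Both prerequisites met — the thermophilic phase ends (Sep 29, 2024), curing is complete (Oct 20, 2024); the later is Oct 20, 2024.
The compost is screened: Oct 20, 2024 + 16 days = Nov 5, 2024.

November 5, 2024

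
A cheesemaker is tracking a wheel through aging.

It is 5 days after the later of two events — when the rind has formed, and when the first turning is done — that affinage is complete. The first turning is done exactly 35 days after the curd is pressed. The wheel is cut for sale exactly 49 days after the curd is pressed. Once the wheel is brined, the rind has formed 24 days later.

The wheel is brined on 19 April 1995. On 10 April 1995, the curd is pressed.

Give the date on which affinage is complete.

The wheel is brined: Apr 19, 1995.
The rind has formed: Apr 19, 1995 + 24 days = May 13, 1995.
The curd is pressed: Apr 10, 1995.
The first turning is done: Apr 10, 1995 + 35 days = May 15, 1995.
Both prerequisites met — the rind has formed (May 13, 1995), the first turning is done (May 15, 1995); the later is May 15, 1995.
Affinage is complete: May 15, 1995 + 5 days = May 20, 1995.

20 May 1995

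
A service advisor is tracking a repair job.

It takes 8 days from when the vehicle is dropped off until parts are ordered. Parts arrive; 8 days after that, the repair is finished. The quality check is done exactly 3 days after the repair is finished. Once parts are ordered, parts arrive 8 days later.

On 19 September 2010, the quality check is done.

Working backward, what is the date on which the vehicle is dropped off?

23 August 2010

The quality check is done: Sep 19, 2010.
The repair is finished: Sep 19, 2010 − 3 days = Sep 16, 2010.
Parts arrive: Sep 16, 2010 − 8 days = Sep 8, 2010.
Parts are ordered: Sep 8, 2010 − 8 days = Aug 31, 2010.
The vehicle is dropped off: Aug 31, 2010 − 8 days = Aug 23, 2010.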